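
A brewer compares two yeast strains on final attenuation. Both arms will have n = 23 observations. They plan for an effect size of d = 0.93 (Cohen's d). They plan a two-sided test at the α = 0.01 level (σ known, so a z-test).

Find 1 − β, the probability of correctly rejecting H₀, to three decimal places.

Noncentrality parameter: λ = d·√(n/2) = 0.93 × √(23/2) = 3.1538
Critical value for a two-sided test at α = 0.01: z_{α/2} = 2.576.
Power = Φ(λ − 2.576) + Φ(−λ − 2.576) = Φ(0.578) + Φ(-5.730) = 0.7184 + 0.0000 = 0.7184.

Power ≈ 0.718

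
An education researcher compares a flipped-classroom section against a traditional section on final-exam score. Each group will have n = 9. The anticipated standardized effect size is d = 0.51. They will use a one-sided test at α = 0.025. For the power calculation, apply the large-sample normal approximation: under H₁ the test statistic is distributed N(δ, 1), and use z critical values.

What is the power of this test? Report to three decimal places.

Power ≈ 0.190

Noncentrality parameter: δ = d·√(n/2) = 0.51 × √(9/2) = 1.0819
Critical value for a one-sided test at α = 0.025: z_α = 1.960.
Power = P(Z > 1.960 − δ) = Φ(-0.878) = 0.1899.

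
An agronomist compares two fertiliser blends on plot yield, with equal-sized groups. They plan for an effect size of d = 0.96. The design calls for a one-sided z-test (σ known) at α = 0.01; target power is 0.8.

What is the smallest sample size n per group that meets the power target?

For power 0.8 need Φ(δ − z_{0.01}) = 0.8, so δ = z_{0.01} + z_{0.20} = 2.326 + 0.842 = 3.168.
δ = d·√(n/2) ⇒ n = 2(δ/d)² = 2 × (3.168 / 0.96)² = 21.78.
Rounding up, n = 22 per group.

n = 22 per group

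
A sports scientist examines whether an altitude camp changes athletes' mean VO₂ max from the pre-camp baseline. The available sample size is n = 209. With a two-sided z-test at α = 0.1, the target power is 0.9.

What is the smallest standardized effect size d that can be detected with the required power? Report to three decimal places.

d ≈ 0.202

Need Φ(δ − 1.645) = 0.9, so δ = 1.645 + 1.282 = 2.926.
(The second rejection-region term Φ(−δ − z_{α/2}) is negligible and dropped.)
δ = d·√n ⇒ d = δ/√n = 2.926/√209 = 0.2024.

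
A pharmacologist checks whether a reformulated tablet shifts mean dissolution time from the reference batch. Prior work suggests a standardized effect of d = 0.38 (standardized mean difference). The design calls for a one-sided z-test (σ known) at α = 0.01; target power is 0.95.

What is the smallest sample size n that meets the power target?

For power 0.95 need Φ(δ − z_{0.01}) = 0.95, so δ = z_{0.01} + z_{0.05} = 2.326 + 1.645 = 3.971.
δ = d·√n ⇒ n = (δ/d)² = (3.971 / 0.38)² = 109.21.
Round up to the next whole unit.

n = 110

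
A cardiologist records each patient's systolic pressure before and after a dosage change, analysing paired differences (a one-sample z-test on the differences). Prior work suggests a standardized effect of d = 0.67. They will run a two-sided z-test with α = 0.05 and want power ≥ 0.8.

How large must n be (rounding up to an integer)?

Set Φ(δ − 1.960) = 0.8; then δ − 1.960 = Φ⁻¹(0.8) = 0.842, giving δ = 2.802.
(For δ > 0 the lower-tail rejection region contributes negligibly to power, so the one-term inversion is standard.)
δ = d·√n ⇒ n = (δ/d)² = (2.802 / 0.67)² = 17.48.
Round up to the next whole unit.

n = 18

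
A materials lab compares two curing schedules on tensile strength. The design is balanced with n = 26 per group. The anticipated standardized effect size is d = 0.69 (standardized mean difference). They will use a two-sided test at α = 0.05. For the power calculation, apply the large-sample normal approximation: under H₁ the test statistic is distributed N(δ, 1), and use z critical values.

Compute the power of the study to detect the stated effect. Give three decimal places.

Noncentrality parameter: δ = d·√(n/2) = 0.69 × √(26/2) = 2.4878
Critical value for a two-sided test at α = 0.05: z_{α/2} = 1.960.
Power = Φ(δ − 1.960) + Φ(−δ − 1.960) = Φ(0.528) + Φ(-4.448) = 0.7012 + 0.0000 = 0.7012.

Power ≈ 0.701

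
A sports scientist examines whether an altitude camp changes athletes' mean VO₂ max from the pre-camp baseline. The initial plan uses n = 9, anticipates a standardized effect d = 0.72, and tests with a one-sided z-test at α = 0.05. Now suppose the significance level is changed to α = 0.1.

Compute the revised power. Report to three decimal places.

δ = d·√n = 0.72 × √9 = 2.1600 (unchanged). New critical value: z_{0.1} = 1.282.
Revised power = Φ(δ − 1.282) = Φ(0.878) = 0.8101.

Power ≈ 0.810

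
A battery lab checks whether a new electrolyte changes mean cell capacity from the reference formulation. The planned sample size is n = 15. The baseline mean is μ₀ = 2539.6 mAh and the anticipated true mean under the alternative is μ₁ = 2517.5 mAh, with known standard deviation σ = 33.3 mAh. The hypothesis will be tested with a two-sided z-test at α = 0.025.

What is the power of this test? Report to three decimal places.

Power ≈ 0.629

Standardized effect: d = |μ₁ − μ₀| / σ = |2517.5 − 2539.6| / 33.3 = 0.6637
Noncentrality parameter: δ = d·√n = 0.6637 × √15 = 2.5704
Critical value for a two-sided test at α = 0.025: z_{α/2} = 2.241.
Power = Φ(δ − 2.241) + Φ(−δ − 2.241) = Φ(0.329) + Φ(-4.812) = 0.6289 + 0.0000 = 0.6289.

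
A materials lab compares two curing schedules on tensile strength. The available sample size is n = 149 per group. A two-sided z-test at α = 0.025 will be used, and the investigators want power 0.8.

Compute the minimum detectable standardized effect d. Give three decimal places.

d ≈ 0.357

Required noncentrality: δ = z_{0.0125} + z_{0.20} = 2.241 + 0.842 = 3.083.
(Lower-tail contribution to power is negligible for δ > 0.)
δ = d·√(n/2) ⇒ d = δ/√(n/2) = 3.083/√(149/2) = 0.3572.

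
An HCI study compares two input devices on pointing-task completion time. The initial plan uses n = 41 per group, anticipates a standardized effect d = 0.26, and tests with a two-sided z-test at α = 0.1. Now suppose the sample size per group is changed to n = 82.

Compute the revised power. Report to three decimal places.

With n = 82 per group: δ = d·√(n/2) = 0.26 × √(82/2) = 1.6648. Critical value z_{0.05} = 1.645.
Revised power = Φ(δ − 1.645) + Φ(−δ − 1.645) = Φ(0.020) + Φ(-3.310) = 0.5080 + 0.0005 = 0.5084.

Power ≈ 0.508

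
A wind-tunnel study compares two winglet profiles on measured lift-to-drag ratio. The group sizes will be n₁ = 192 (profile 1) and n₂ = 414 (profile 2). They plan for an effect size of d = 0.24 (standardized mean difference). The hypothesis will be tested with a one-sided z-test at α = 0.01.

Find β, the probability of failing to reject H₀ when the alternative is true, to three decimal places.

Noncentrality parameter: δ = d / √(1/n₁ + 1/n₂) = 0.24 / √(1/192 + 1/414) = 2.7487
Critical value for a one-sided test at α = 0.01: z_α = 2.326.
Power = Φ(δ − 2.326) = Φ(0.422) = 0.6636.
Type II error: β = 1 − power = 1 − 0.6636 = 0.3364.

β ≈ 0.336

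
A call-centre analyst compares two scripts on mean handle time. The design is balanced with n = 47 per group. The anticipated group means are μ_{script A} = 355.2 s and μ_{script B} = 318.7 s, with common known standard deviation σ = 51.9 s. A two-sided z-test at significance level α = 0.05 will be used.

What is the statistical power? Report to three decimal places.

Power ≈ 0.926

Standardized effect: d = |μ_{script A} − μ_{script B}| / σ = |355.2 − 318.7| / 51.9 = 0.7033
Noncentrality parameter: δ = d·√(n/2) = 0.7033 × √(47/2) = 3.4093
Critical value for a two-sided test at α = 0.05: z_{α/2} = 1.960.
Power = Φ(δ − 1.960) + Φ(−δ − 1.960) = Φ(1.449) + Φ(-5.369) = 0.9264 + 0.0000 = 0.9264.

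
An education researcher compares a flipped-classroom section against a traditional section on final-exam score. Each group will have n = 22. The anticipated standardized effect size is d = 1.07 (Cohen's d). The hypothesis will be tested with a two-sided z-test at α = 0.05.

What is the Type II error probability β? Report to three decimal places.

β ≈ 0.056

Noncentrality parameter: δ = d·√(n/2) = 1.07 × √(22/2) = 3.5488
Critical value for a two-sided test at α = 0.05: z_{α/2} = 1.960.
Power = Φ(δ − 1.960) + Φ(−δ − 1.960) = Φ(1.589) + Φ(-5.509) = 0.9439 + 0.0000 = 0.9440.
Type II error: β = 1 − power = 1 − 0.9440 = 0.0560.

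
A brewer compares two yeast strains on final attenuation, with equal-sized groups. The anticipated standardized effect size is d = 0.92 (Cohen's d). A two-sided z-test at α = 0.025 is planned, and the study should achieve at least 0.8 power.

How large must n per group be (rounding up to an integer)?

Set Φ(δ − 2.241) = 0.8; then δ − 2.241 = Φ⁻¹(0.8) = 0.842, giving δ = 3.083.
(For δ > 0 the lower-tail rejection region contributes negligibly to power, so the one-term inversion is standard.)
δ = d·√(n/2) ⇒ n = 2(δ/d)² = 2 × (3.083 / 0.92)² = 22.46.
Round up to the next whole unit.

n = 23 per group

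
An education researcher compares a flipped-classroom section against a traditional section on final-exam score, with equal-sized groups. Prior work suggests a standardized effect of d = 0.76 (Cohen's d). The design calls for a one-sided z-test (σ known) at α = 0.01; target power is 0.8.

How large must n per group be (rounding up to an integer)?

Set Φ(δ − 2.326) = 0.8; then δ − 2.326 = Φ⁻¹(0.8) = 0.842, giving δ = 3.168.
δ = d·√(n/2) ⇒ n = 2(δ/d)² = 2 × (3.168 / 0.76)² = 34.75.
Rounding up, n = 35 per group.

n = 35 per group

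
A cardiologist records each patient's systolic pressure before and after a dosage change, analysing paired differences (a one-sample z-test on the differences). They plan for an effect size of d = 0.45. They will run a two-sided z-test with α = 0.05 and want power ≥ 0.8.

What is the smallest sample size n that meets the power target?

n = 39

For power 0.8 need Φ(δ − z_{0.025}) = 0.8, so δ = z_{0.025} + z_{0.20} = 1.960 + 0.842 = 2.802.
(The Φ(−δ − z_{α/2}) term is vanishingly small for δ > 0 and is dropped in the standard sample-size formula.)
δ = d·√n ⇒ n = (δ/d)² = (2.802 / 0.45)² = 38.76.
Rounding up, n = 39.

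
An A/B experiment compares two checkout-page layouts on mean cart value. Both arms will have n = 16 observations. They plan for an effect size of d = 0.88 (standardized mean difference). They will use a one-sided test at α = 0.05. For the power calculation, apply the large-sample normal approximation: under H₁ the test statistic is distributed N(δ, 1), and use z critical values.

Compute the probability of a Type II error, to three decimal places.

β ≈ 0.199

Noncentrality parameter: δ = d·√(n/2) = 0.88 × √(16/2) = 2.4890
One-sided α = 0.05 → critical value z_{0.05} = 1.645.
Power = P(Z > 1.645 − δ) = Φ(0.844) = 0.8007.
Type II error: β = 1 − power = 1 − 0.8007 = 0.1993.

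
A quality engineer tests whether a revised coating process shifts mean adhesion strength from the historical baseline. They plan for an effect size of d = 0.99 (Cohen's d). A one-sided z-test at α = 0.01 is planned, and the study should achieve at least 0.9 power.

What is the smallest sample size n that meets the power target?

Set Φ(δ − 2.326) = 0.9; then δ − 2.326 = Φ⁻¹(0.9) = 1.282, giving δ = 3.608.
δ = d·√n ⇒ n = (δ/d)² = (3.608 / 0.99)² = 13.28.
Rounding up, n = 14.

n = 14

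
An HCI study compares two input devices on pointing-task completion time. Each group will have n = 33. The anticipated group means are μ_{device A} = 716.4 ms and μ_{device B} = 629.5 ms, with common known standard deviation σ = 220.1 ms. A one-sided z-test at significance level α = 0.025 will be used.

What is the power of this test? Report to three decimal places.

Power ≈ 0.361

Standardized effect: d = |μ_{device A} − μ_{device B}| / σ = |716.4 − 629.5| / 220.1 = 0.3948
Noncentrality parameter: δ = d·√(n/2) = 0.3948 × √(33/2) = 1.6038
One-sided α = 0.025 → critical value z_{0.025} = 1.960.
Power = P(Z > 1.960 − δ) = Φ(-0.356) = 0.3608.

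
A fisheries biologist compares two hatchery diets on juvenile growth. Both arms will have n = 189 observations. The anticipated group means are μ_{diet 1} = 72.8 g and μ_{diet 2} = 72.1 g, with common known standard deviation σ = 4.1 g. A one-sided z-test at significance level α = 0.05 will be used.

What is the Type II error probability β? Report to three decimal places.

Standardized effect: d = |μ_{diet 1} − μ_{diet 2}| / σ = |72.8 − 72.1| / 4.1 = 0.1707
Noncentrality parameter: δ = d·√(n/2) = 0.1707 × √(189/2) = 1.6597
Critical value for a one-sided test at α = 0.05: z_α = 1.645.
Power = P(Z > 1.645 − δ) = Φ(0.015) = 0.5059.
Type II error: β = 1 − power = 1 − 0.5059 = 0.4941.

β ≈ 0.494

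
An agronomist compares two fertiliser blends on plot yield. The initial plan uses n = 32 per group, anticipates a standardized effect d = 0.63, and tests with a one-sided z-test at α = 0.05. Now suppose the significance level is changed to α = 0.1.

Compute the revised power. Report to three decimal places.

δ = d·√(n/2) = 0.63 × √(32/2) = 2.5200 (unchanged). New critical value: z_{0.1} = 1.282.
Revised power = Φ(δ − 1.282) = Φ(1.238) = 0.8922.

Power ≈ 0.892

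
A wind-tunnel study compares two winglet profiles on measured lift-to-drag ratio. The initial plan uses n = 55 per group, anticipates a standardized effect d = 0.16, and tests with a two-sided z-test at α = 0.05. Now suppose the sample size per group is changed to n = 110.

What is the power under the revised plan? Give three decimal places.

With n = 110 per group: δ = d·√(n/2) = 0.16 × √(110/2) = 1.1866. Critical value z_{0.025} = 1.960.
Revised power = Φ(δ − 1.960) + Φ(−δ − 1.960) = Φ(-0.773) + Φ(-3.147) = 0.2197 + 0.0008 = 0.2205.

Power ≈ 0.220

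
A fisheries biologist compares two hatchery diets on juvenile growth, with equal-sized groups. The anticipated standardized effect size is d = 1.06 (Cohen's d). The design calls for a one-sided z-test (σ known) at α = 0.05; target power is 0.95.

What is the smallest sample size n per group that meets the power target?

n = 20 per group

Set Φ(δ − 1.645) = 0.95; then δ − 1.645 = Φ⁻¹(0.95) = 1.645, giving δ = 3.290.
δ = d·√(n/2) ⇒ n = 2(δ/d)² = 2 × (3.290 / 1.06)² = 19.26.
Rounding up, n = 20 per group.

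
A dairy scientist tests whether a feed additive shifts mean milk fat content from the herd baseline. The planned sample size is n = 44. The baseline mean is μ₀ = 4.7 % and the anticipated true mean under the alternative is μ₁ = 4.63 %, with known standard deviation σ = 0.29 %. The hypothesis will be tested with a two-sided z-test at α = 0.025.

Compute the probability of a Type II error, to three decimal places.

Standardized effect: d = |μ₁ − μ₀| / σ = |4.63 − 4.7| / 0.29 = 0.2414
Noncentrality parameter: δ = d·√n = 0.2414 × √44 = 1.6011
Two-sided α = 0.025 → critical value z_{0.0125} = 2.241.
Power = Φ(δ − 2.241) + Φ(−δ − 2.241) = Φ(-0.640) + Φ(-3.843) = 0.2610 + 0.0001 = 0.2611.
Type II error: β = 1 − power = 1 − 0.2611 = 0.7389.

β ≈ 0.739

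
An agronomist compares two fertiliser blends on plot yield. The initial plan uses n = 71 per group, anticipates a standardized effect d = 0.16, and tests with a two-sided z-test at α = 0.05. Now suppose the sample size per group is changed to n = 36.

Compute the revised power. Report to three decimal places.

With n = 36 per group: δ = d·√(n/2) = 0.16 × √(36/2) = 0.6788. Critical value z_{0.025} = 1.960.
Revised power = Φ(δ − 1.960) + Φ(−δ − 1.960) = Φ(-1.281) + Φ(-2.639) = 0.1001 + 0.0042 = 0.1042.

Power ≈ 0.104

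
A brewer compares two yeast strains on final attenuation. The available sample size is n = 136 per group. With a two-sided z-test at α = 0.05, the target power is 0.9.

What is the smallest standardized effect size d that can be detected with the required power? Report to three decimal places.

d ≈ 0.393

Required noncentrality: δ = z_{0.025} + z_{0.10} = 1.960 + 1.282 = 3.242.
(The second rejection-region term Φ(−δ − z_{α/2}) is negligible and dropped.)
δ = d·√(n/2) ⇒ d = δ/√(n/2) = 3.242/√(136/2) = 0.3931.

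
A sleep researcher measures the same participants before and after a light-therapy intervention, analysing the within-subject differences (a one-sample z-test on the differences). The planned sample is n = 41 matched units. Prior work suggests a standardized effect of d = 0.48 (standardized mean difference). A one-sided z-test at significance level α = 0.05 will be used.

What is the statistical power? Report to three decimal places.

Power ≈ 0.923

Noncentrality parameter: δ = d·√n = 0.48 × √41 = 3.0735
Critical value for a one-sided test at α = 0.05: z_α = 1.645.
Power = P(Z > 1.645 − δ) = Φ(1.429) = 0.9234.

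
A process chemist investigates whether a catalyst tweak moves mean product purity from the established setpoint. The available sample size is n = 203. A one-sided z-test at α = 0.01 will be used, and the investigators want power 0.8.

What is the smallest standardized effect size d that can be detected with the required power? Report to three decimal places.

Need Φ(δ − 2.326) = 0.8, so δ = 2.326 + 0.842 = 3.168.
δ = d·√n ⇒ d = δ/√n = 3.168/√203 = 0.2223.

d ≈ 0.222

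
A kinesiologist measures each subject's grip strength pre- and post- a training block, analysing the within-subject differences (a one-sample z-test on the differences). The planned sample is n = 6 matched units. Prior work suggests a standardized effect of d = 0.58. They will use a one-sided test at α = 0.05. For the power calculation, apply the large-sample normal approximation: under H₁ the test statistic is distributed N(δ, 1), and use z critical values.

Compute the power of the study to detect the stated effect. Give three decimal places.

Noncentrality parameter: δ = d·√n = 0.58 × √6 = 1.4207
One-sided α = 0.05 → critical value z_{0.05} = 1.645.
Power = Φ(δ − 1.645) = Φ(-0.224) = 0.4113.

Power ≈ 0.411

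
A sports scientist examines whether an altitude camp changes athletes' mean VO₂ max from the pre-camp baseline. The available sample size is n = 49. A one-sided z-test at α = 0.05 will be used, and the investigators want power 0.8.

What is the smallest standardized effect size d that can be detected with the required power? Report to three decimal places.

d ≈ 0.355

Required noncentrality: δ = z_{0.05} + z_{0.20} = 1.645 + 0.842 = 2.486.
δ = d·√n ⇒ d = δ/√n = 2.486/√49 = 0.3552.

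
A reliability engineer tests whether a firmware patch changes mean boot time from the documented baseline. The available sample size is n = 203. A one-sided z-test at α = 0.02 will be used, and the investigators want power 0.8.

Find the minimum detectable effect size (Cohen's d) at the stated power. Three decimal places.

d ≈ 0.203

Required noncentrality: δ = z_{0.02} + z_{0.20} = 2.054 + 0.842 = 2.895.
δ = d·√n ⇒ d = δ/√n = 2.895/√203 = 0.2032.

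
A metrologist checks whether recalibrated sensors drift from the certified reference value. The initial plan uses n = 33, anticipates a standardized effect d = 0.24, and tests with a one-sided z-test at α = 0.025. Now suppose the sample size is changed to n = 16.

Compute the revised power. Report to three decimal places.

Power ≈ 0.159

With n = 16: δ = d·√n = 0.24 × √16 = 0.9600. Critical value z_{0.025} = 1.960.
Revised power = Φ(δ − 1.960) = Φ(-1.000) = 0.1587.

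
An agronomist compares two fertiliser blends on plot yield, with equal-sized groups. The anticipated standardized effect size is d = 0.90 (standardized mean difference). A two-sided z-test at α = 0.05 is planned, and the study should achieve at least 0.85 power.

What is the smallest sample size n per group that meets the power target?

n = 23 per group

Set Φ(δ − 1.960) = 0.85; then δ − 1.960 = Φ⁻¹(0.85) = 1.036, giving δ = 2.996.
(For δ > 0 the lower-tail rejection region contributes negligibly to power, so the one-term inversion is standard.)
δ = d·√(n/2) ⇒ n = 2(δ/d)² = 2 × (2.996 / 0.90)² = 22.17.
Round up to the next whole unit.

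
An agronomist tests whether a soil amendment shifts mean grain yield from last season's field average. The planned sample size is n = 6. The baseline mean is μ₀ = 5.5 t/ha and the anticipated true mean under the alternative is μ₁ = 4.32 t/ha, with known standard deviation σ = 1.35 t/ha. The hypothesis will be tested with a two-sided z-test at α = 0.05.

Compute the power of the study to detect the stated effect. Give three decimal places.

Standardized effect: d = |μ₁ − μ₀| / σ = |4.32 − 5.5| / 1.35 = 0.8741
Noncentrality parameter: δ = d·√n = 0.8741 × √6 = 2.1410
Two-sided α = 0.05 → critical value z_{0.025} = 1.960.
Power = Φ(δ − 1.960) + Φ(−δ − 1.960) = Φ(0.181) + Φ(-4.101) = 0.5718 + 0.0000 = 0.5719.

Power ≈ 0.572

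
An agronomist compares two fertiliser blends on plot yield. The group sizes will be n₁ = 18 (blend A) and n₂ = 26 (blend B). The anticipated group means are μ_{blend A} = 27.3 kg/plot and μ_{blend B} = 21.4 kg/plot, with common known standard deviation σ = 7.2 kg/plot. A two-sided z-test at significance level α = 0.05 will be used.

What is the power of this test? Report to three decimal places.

Power ≈ 0.762

Standardized effect: d = |μ_{blend A} − μ_{blend B}| / σ = |27.3 − 21.4| / 7.2 = 0.8194
Noncentrality parameter: δ = d / √(1/n₁ + 1/n₂) = 0.8194 / √(1/18 + 1/26) = 2.6725
Two-sided α = 0.05 → critical value z_{0.025} = 1.960.
Power = Φ(δ − 1.960) + Φ(−δ − 1.960) = Φ(0.713) + Φ(-4.632) = 0.7619 + 0.0000 = 0.7619.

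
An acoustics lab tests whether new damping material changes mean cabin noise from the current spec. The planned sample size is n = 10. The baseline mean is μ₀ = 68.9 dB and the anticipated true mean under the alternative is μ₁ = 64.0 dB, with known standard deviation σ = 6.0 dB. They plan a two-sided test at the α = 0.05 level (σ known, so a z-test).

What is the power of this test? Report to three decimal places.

Standardized effect: d = |μ₁ − μ₀| / σ = |64.0 − 68.9| / 6.0 = 0.8167
Noncentrality parameter: δ = d·√n = 0.8167 × √10 = 2.5825
Two-sided α = 0.05 → critical value z_{0.025} = 1.960.
Power = Φ(δ − 1.960) + Φ(−δ − 1.960) = Φ(0.623) + Φ(-4.542) = 0.7332 + 0.0000 = 0.7332.

Power ≈ 0.733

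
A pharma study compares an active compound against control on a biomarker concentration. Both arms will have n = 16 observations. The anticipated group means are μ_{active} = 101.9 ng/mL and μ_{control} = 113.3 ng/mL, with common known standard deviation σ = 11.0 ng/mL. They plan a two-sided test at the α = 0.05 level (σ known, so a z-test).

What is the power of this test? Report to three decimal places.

Standardized effect: d = |μ_{active} − μ_{control}| / σ = |101.9 − 113.3| / 11.0 = 1.0364
Noncentrality parameter: δ = d·√(n/2) = 1.0364 × √(16/2) = 2.9313
Two-sided α = 0.05 → critical value z_{0.025} = 1.960.
Power = Φ(δ − 1.960) + Φ(−δ − 1.960) = Φ(0.971) + Φ(-4.891) = 0.8343 + 0.0000 = 0.8343.

Power ≈ 0.834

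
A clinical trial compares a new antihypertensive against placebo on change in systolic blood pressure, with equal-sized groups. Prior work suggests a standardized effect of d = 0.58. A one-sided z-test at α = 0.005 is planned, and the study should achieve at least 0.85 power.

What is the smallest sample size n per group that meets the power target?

n = 78 per group

For power 0.85 need Φ(δ − z_{0.005}) = 0.85, so δ = z_{0.005} + z_{0.15} = 2.576 + 1.036 = 3.612.
δ = d·√(n/2) ⇒ n = 2(δ/d)² = 2 × (3.612 / 0.58)² = 77.58.
Rounding up, n = 78 per group.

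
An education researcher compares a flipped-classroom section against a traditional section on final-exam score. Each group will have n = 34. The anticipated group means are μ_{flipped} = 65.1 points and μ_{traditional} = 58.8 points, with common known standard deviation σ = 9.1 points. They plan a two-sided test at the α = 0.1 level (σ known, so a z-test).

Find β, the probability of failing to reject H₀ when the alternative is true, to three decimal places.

β ≈ 0.113

Standardized effect: d = |μ_{flipped} − μ_{traditional}| / σ = |65.1 − 58.8| / 9.1 = 0.6923
Noncentrality parameter: δ = d·√(n/2) = 0.6923 × √(34/2) = 2.8545
Critical value for a two-sided test at α = 0.1: z_{α/2} = 1.645.
Power = Φ(δ − 1.645) + Φ(−δ − 1.645) = Φ(1.210) + Φ(-4.499) = 0.8868 + 0.0000 = 0.8868.
Type II error: β = 1 − power = 1 − 0.8868 = 0.1132.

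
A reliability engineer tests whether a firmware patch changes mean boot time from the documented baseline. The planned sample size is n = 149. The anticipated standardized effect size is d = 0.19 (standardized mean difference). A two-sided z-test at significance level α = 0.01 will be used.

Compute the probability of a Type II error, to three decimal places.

Noncentrality parameter: δ = d·√n = 0.19 × √149 = 2.3192
Two-sided α = 0.01 → critical value z_{0.005} = 2.576.
Power = Φ(δ − 2.576) + Φ(−δ − 2.576) = Φ(-0.257) + Φ(-4.895) = 0.3988 + 0.0000 = 0.3988.
Type II error: β = 1 − power = 1 − 0.3988 = 0.6012.

β ≈ 0.601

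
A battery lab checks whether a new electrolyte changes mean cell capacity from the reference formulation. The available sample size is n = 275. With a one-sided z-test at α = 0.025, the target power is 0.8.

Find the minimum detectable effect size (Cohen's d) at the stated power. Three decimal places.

Need Φ(δ − 1.960) = 0.8, so δ = 1.960 + 0.842 = 2.802.
δ = d·√n ⇒ d = δ/√n = 2.802/√275 = 0.1689.

d ≈ 0.169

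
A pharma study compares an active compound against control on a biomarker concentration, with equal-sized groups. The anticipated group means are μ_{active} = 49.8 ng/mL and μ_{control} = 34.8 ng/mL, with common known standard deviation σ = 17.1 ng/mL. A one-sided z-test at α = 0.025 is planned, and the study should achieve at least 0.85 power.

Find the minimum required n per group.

n = 24 per group

Standardized effect: d = |μ_{active} − μ_{control}| / σ = |49.8 − 34.8| / 17.1 = 0.8772
Set Φ(δ − 1.960) = 0.85; then δ − 1.960 = Φ⁻¹(0.85) = 1.036, giving δ = 2.996.
δ = d·√(n/2) ⇒ n = 2(δ/d)² = 2 × (2.996 / 0.8772)² = 23.34.
Round up to the next whole unit.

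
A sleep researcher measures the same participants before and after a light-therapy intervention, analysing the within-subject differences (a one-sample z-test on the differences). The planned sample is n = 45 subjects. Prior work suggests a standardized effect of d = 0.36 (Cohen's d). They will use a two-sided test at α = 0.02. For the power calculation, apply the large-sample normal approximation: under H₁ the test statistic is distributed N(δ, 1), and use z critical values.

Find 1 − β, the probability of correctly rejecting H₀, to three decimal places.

Noncentrality parameter: δ = d·√n = 0.36 × √45 = 2.4150
Critical value for a two-sided test at α = 0.02: z_{α/2} = 2.326.
Power = Φ(δ − 2.326) + Φ(−δ − 2.326) = Φ(0.089) + Φ(-4.741) = 0.5353 + 0.0000 = 0.5353.

Power ≈ 0.535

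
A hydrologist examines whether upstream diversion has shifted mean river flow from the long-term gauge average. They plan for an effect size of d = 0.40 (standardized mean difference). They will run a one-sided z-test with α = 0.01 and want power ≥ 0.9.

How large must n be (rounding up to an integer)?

n = 82

For power 0.9 need Φ(δ − z_{0.01}) = 0.9, so δ = z_{0.01} + z_{0.10} = 2.326 + 1.282 = 3.608.
δ = d·√n ⇒ n = (δ/d)² = (3.608 / 0.40)² = 81.36.
Round up to the next whole unit.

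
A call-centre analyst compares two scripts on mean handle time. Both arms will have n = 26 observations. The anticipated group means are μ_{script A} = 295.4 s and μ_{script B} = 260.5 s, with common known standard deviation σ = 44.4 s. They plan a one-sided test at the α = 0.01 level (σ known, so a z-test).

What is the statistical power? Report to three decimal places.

Standardized effect: d = |μ_{script A} − μ_{script B}| / σ = |295.4 − 260.5| / 44.4 = 0.7860
Noncentrality parameter: δ = d·√(n/2) = 0.7860 × √(26/2) = 2.8341
Critical value for a one-sided test at α = 0.01: z_α = 2.326.
Power = Φ(δ − 2.326) = Φ(0.508) = 0.6942.

Power ≈ 0.694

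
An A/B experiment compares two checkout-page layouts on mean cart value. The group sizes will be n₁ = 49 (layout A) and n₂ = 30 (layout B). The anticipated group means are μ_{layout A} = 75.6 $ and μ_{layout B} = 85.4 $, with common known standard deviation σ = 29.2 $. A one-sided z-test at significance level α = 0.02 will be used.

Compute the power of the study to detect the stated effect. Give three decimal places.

Power ≈ 0.272

Standardized effect: d = |μ_{layout A} − μ_{layout B}| / σ = |75.6 − 85.4| / 29.2 = 0.3356
Noncentrality parameter: δ = d / √(1/n₁ + 1/n₂) = 0.3356 / √(1/49 + 1/30) = 1.4477
One-sided α = 0.02 → critical value z_{0.02} = 2.054.
Power = P(Z > 2.054 − δ) = Φ(-0.606) = 0.2723.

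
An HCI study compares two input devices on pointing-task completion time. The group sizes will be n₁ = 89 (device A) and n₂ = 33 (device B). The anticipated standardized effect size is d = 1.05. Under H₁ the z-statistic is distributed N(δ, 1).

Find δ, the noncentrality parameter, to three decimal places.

δ ≈ 5.152

δ = d / √(1/n₁ + 1/n₂) = 1.05 / √(1/89 + 1/33) = 5.1518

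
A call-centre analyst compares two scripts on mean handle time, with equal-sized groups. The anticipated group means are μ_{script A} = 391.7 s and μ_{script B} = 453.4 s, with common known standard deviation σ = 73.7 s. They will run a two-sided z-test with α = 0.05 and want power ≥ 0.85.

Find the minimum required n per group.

n = 26 per group

Standardized effect: d = |μ_{script A} − μ_{script B}| / σ = |391.7 − 453.4| / 73.7 = 0.8372
Set Φ(δ − 1.960) = 0.85; then δ − 1.960 = Φ⁻¹(0.85) = 1.036, giving δ = 2.996.
(The Φ(−δ − z_{α/2}) term is vanishingly small for δ > 0 and is dropped in the standard sample-size formula.)
δ = d·√(n/2) ⇒ n = 2(δ/d)² = 2 × (2.996 / 0.8372)² = 25.62.
Rounding up, n = 26 per group.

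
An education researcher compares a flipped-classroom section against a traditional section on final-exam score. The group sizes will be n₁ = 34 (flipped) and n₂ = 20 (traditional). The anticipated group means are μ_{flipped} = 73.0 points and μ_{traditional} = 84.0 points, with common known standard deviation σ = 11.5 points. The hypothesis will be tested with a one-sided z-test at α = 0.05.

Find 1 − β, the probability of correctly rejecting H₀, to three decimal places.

Power ≈ 0.960

Standardized effect: d = |μ_{flipped} − μ_{traditional}| / σ = |73.0 − 84.0| / 11.5 = 0.9565
Noncentrality parameter: δ = d / √(1/n₁ + 1/n₂) = 0.9565 / √(1/34 + 1/20) = 3.3943
Critical value for a one-sided test at α = 0.05: z_α = 1.645.
Power = Φ(δ − 1.645) = Φ(1.749) = 0.9599.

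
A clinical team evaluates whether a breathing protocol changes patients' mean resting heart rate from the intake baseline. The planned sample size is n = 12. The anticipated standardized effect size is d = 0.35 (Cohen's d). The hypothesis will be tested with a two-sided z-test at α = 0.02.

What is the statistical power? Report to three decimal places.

Noncentrality parameter: λ = d·√n = 0.35 × √12 = 1.2124
Two-sided α = 0.02 → critical value z_{0.01} = 2.326.
Power = Φ(λ − 2.326) + Φ(−λ − 2.326) = Φ(-1.114) + Φ(-3.539) = 0.1327 + 0.0002 = 0.1329.

Power ≈ 0.133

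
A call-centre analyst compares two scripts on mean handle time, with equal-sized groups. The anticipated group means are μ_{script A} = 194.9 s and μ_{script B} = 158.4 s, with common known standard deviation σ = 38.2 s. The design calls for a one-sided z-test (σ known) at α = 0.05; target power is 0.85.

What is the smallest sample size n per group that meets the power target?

n = 16 per group

Standardized effect: d = |μ_{script A} − μ_{script B}| / σ = |194.9 − 158.4| / 38.2 = 0.9555
Set Φ(δ − 1.645) = 0.85; then δ − 1.645 = Φ⁻¹(0.85) = 1.036, giving δ = 2.681.
δ = d·√(n/2) ⇒ n = 2(δ/d)² = 2 × (2.681 / 0.9555)² = 15.75.
Round up to the next whole unit.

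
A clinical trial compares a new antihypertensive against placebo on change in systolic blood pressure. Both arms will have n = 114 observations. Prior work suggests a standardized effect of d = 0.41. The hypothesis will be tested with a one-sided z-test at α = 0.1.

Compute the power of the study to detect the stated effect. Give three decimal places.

Power ≈ 0.965

Noncentrality parameter: δ = d·√(n/2) = 0.41 × √(114/2) = 3.0954
Critical value for a one-sided test at α = 0.1: z_α = 1.282.
Power = P(Z > 1.282 − δ) = Φ(1.814) = 0.9652.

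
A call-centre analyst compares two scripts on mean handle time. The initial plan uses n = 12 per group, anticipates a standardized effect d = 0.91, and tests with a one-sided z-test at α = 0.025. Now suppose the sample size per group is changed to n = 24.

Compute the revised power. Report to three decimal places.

Power ≈ 0.883

With n = 24 per group: δ = d·√(n/2) = 0.91 × √(24/2) = 3.1523. Critical value z_{0.025} = 1.960.
Revised power = P(Z > 1.960 − δ) = Φ(1.192) = 0.8834.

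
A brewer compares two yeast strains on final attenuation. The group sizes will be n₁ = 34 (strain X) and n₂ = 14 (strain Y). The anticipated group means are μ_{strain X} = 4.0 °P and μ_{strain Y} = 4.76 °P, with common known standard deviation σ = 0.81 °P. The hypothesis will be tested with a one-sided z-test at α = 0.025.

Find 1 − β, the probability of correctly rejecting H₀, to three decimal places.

Power ≈ 0.840

Standardized effect: d = |μ_{strain X} − μ_{strain Y}| / σ = |4.0 − 4.76| / 0.81 = 0.9383
Noncentrality parameter: λ = d / √(1/n₁ + 1/n₂) = 0.9383 / √(1/34 + 1/14) = 2.9547
Critical value for a one-sided test at α = 0.025: z_α = 1.960.
Power = Φ(λ − 1.960) = Φ(0.995) = 0.8401.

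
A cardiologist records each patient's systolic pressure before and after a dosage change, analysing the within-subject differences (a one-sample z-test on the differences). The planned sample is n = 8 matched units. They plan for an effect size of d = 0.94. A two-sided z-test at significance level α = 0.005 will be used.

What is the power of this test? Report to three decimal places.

Noncentrality parameter: δ = d·√n = 0.94 × √8 = 2.6587
Two-sided α = 0.005 → critical value z_{0.0025} = 2.807.
Power = Φ(δ − 2.807) + Φ(−δ − 2.807) = Φ(-0.148) + Φ(-5.466) = 0.4410 + 0.0000 = 0.4410.

Power ≈ 0.441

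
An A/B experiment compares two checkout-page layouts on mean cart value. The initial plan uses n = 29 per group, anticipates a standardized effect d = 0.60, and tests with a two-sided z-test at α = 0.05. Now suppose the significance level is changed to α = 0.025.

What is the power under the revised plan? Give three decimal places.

δ = d·√(n/2) = 0.60 × √(29/2) = 2.2847 (unchanged). New critical value: z_{0.0125} = 2.241.
Revised power = Φ(δ − 2.241) + Φ(−δ − 2.241) = Φ(0.043) + Φ(-4.526) = 0.5173 + 0.0000 = 0.5173.

Power ≈ 0.517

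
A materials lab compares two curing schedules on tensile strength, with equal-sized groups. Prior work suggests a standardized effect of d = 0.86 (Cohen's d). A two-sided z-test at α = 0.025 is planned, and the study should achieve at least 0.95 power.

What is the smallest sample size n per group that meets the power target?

n = 41 per group

Set Φ(δ − 2.241) = 0.95; then δ − 2.241 = Φ⁻¹(0.95) = 1.645, giving δ = 3.886.
(The Φ(−δ − z_{α/2}) term is vanishingly small for δ > 0 and is dropped in the standard sample-size formula.)
δ = d·√(n/2) ⇒ n = 2(δ/d)² = 2 × (3.886 / 0.86)² = 40.84.
Rounding up, n = 41 per group.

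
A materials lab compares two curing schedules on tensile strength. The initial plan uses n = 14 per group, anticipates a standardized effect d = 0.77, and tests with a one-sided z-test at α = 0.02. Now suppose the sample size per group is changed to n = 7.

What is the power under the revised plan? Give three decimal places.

Power ≈ 0.270

With n = 7 per group: δ = d·√(n/2) = 0.77 × √(7/2) = 1.4405. Critical value z_{0.02} = 2.054.
Revised power = Φ(δ − 2.054) = Φ(-0.613) = 0.2699.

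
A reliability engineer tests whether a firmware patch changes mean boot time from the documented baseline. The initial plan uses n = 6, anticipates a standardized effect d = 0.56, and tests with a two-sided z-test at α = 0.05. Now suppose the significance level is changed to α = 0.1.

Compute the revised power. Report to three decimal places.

δ = d·√n = 0.56 × √6 = 1.3717 (unchanged). New critical value: z_{0.05} = 1.645.
Revised power = Φ(δ − 1.645) + Φ(−δ − 1.645) = Φ(-0.273) + Φ(-3.017) = 0.3924 + 0.0013 = 0.3937.

Power ≈ 0.394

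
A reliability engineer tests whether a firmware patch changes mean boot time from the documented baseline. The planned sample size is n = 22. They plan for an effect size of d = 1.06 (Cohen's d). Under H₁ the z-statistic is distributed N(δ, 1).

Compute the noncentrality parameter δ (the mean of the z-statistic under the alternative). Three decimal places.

δ = d·√n = 1.06 × √22 = 4.9718

δ ≈ 4.972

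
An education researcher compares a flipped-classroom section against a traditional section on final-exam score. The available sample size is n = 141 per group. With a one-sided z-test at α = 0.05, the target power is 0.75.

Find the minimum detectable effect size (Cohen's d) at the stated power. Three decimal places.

Need Φ(δ − 1.645) = 0.75, so δ = 1.645 + 0.674 = 2.319.
δ = d·√(n/2) ⇒ d = δ/√(n/2) = 2.319/√(141/2) = 0.2762.

d ≈ 0.276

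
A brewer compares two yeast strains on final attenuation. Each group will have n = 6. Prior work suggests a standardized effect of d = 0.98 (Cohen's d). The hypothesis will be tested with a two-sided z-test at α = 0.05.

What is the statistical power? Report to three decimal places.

Noncentrality parameter: δ = d·√(n/2) = 0.98 × √(6/2) = 1.6974
Critical value for a two-sided test at α = 0.05: z_{α/2} = 1.960.
Power = Φ(δ − 1.960) + Φ(−δ − 1.960) = Φ(-0.263) + Φ(-3.657) = 0.3964 + 0.0001 = 0.3966.

Power ≈ 0.397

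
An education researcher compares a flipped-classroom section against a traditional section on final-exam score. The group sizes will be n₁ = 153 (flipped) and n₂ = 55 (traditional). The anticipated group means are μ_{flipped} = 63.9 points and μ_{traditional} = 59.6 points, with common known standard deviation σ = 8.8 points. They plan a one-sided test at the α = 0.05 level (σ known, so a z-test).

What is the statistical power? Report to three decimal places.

Standardized effect: d = |μ_{flipped} − μ_{traditional}| / σ = |63.9 − 59.6| / 8.8 = 0.4886
Noncentrality parameter: δ = d / √(1/n₁ + 1/n₂) = 0.4886 / √(1/153 + 1/55) = 3.1080
Critical value for a one-sided test at α = 0.05: z_α = 1.645.
Power = P(Z > 1.645 − δ) = Φ(1.463) = 0.9283.

Power ≈ 0.928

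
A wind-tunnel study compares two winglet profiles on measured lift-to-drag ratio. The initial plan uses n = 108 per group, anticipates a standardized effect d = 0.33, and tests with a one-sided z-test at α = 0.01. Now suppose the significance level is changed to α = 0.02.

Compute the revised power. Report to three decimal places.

δ = d·√(n/2) = 0.33 × √(108/2) = 2.4250 (unchanged). New critical value: z_{0.02} = 2.054.
Revised power = Φ(δ − 2.054) = Φ(0.371) = 0.6448.

Power ≈ 0.645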